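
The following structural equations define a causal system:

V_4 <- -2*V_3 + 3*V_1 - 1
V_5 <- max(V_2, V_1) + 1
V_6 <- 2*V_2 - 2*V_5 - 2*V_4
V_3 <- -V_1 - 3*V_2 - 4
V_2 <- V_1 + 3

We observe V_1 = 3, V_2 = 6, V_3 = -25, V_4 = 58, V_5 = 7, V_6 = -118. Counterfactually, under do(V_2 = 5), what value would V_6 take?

-106

Under do(V_2=5), the mechanism V_2 <- V_1 + 3 is discarded; V_2 is fixed at 5.
V_3 = -V_1 - 3*V_2 - 4  [with V_1=3, V_2=5]  = -22
V_4 = -2*V_3 + 3*V_1 - 1  [with V_3=-22, V_1=3]  = 52
V_5 = max(V_2, V_1) + 1  [with V_2=5, V_1=3]  = 6
V_6 = 2*V_2 - 2*V_5 - 2*V_4  [with V_2=5, V_5=6, V_4=52]  = -106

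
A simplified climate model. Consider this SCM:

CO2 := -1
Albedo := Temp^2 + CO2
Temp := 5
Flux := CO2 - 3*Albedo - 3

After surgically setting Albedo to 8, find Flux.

-28

The intervention breaks the incoming arrows to Albedo: Albedo := Temp^2 + CO2 no longer applies, and Albedo = 8.
Flux = CO2 - 3*Albedo - 3  [with CO2=-1, Albedo=8]  = -28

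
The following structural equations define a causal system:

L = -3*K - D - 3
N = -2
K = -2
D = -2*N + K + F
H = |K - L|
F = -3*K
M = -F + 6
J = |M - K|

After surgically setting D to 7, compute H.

2

Under do(D=7), the mechanism D = -2*N + K + F is discarded; D is fixed at 7.
L = -3*K - D - 3  [with K=-2, D=7]  = -4
H = |K - L|  [with K=-2, L=-4]  = 2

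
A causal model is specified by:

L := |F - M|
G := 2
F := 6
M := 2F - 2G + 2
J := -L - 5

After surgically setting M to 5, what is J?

do(M=5) replaces the equation M := 2F - 2G + 2 with the constant M = 5.
L = |F - M|  [with F=6, M=5]  = 1
J = -L - 5  [with L=1]  = -6

-6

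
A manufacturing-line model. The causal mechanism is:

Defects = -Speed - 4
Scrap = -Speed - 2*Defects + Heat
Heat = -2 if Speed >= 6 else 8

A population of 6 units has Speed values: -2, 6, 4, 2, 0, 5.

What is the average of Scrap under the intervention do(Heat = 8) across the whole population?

Every unit gets Heat=8 under the intervention. Scrap values become 14, 22, 20, 18, 16, 21; E[Scrap|do(Heat=8)] = 18.5.

18.5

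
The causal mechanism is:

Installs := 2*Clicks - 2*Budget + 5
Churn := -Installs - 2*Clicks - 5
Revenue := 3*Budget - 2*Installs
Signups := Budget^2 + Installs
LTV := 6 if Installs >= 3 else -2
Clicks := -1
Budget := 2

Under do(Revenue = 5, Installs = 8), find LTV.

Under do(Revenue = 5, Installs = 8), each intervened variable's structural equation is replaced by its fixed value.
LTV = 6 if Installs >= 3 else -2  [with Installs=8]  = 6

6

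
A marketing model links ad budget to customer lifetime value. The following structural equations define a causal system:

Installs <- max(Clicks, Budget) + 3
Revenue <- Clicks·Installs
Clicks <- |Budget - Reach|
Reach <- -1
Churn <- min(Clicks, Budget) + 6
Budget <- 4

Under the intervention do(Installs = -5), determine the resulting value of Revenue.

-25

Under do(Installs=-5), the mechanism Installs <- max(Clicks, Budget) + 3 is discarded; Installs is fixed at -5.
Clicks = |Budget - Reach|  [with Budget=4, Reach=-1]  = 5
Revenue = Clicks·Installs  [with Clicks=5, Installs=-5]  = -25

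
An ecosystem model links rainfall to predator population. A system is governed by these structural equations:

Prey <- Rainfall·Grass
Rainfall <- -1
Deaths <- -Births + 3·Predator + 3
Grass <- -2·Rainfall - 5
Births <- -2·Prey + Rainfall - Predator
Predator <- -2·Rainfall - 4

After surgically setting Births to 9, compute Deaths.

-12

The intervention breaks the incoming arrows to Births: Births <- -2·Prey + Rainfall - Predator no longer applies, and Births = 9.
Predator = -2·Rainfall - 4  [with Rainfall=-1]  = -2
Deaths = -Births + 3·Predator + 3  [with Births=9, Predator=-2]  = -12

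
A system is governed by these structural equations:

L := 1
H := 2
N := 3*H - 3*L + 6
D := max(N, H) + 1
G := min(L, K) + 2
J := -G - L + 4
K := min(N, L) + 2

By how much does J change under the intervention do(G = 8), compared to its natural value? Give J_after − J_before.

-5

Intervening sets G = 8 and removes its equation (G := min(L, K) + 2).
J = -G - L + 4  [with G=8, L=1]  = -5
Without intervention: N = 3*H - 3*L + 6  [with H=2, L=1]  = 9; K = min(N, L) + 2  [with N=9, L=1]  = 3; G = min(L, K) + 2  [with L=1, K=3]  = 3; J = -G - L + 4  [with G=3, L=1]  = 0.
Change = -5 − 0 = -5.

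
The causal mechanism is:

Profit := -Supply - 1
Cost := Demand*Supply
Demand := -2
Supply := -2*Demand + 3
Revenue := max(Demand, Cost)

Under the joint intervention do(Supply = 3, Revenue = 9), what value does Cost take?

-6

The joint intervention fixes Supply = 3, Revenue = 9, removing each variable's own equation.
Cost = Demand*Supply  [with Demand=-2, Supply=3]  = -6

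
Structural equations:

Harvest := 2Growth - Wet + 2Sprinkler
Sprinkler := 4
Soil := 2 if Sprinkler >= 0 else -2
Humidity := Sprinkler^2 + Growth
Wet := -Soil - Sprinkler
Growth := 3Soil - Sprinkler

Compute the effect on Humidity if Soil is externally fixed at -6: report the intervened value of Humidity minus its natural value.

-24

do(Soil=-6) replaces the equation Soil := 2 if Sprinkler >= 0 else -2 with the constant Soil = -6.
Growth = 3Soil - Sprinkler  [with Soil=-6, Sprinkler=4]  = -22
Humidity = Sprinkler^2 + Growth  [with Sprinkler=4, Growth=-22]  = -6
Without intervention: Soil = 2 if Sprinkler >= 0 else -2  [with Sprinkler=4]  = 2; Growth = 3Soil - Sprinkler  [with Soil=2, Sprinkler=4]  = 2; Humidity = Sprinkler^2 + Growth  [with Sprinkler=4, Growth=2]  = 18.
Change = -6 − 18 = -24.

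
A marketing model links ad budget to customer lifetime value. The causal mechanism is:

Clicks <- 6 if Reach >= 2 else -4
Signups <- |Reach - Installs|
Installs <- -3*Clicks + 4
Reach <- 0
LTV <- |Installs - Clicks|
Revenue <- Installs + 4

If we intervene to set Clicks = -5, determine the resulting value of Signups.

Under do(Clicks=-5), the mechanism Clicks <- 6 if Reach >= 2 else -4 is discarded; Clicks is fixed at -5.
Installs = -3*Clicks + 4  [with Clicks=-5]  = 19
Signups = |Reach - Installs|  [with Reach=0, Installs=19]  = 19

19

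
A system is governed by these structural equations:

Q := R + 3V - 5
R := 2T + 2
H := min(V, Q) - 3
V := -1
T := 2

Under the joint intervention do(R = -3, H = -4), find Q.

-11

The joint intervention fixes R = -3, H = -4, removing each variable's own equation.
Q = R + 3V - 5  [with R=-3, V=-1]  = -11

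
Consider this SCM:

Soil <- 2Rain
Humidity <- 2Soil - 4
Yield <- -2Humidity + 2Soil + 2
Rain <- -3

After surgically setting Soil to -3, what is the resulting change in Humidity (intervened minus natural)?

6

The intervention breaks the incoming arrows to Soil: Soil <- 2Rain no longer applies, and Soil = -3.
Humidity = 2Soil - 4  [with Soil=-3]  = -10
Without intervention: Soil = 2Rain  [with Rain=-3]  = -6; Humidity = 2Soil - 4  [with Soil=-6]  = -16.
Change = -10 − (-16) = 6.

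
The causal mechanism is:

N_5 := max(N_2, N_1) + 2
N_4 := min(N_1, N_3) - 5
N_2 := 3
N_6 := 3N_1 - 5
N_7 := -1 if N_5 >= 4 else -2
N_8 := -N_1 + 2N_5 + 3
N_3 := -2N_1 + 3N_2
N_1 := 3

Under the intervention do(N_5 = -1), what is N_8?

do(N_5=-1) replaces the equation N_5 := max(N_2, N_1) + 2 with the constant N_5 = -1.
N_8 = -N_1 + 2N_5 + 3  [with N_1=3, N_5=-1]  = -2

-2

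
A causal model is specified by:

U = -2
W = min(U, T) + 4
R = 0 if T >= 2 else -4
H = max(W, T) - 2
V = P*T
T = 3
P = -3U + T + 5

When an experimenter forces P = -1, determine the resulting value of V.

Intervening sets P = -1 and removes its equation (P = -3U + T + 5).
V = P*T  [with P=-1, T=3]  = -3

-3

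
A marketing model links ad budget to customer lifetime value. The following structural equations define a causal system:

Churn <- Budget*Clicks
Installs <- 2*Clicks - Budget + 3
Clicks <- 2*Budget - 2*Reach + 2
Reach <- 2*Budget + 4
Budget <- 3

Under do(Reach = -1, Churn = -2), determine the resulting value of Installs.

20

The joint intervention fixes Reach = -1, Churn = -2, removing each variable's own equation.
Clicks = 2*Budget - 2*Reach + 2  [with Budget=3, Reach=-1]  = 10
Installs = 2*Clicks - Budget + 3  [with Clicks=10, Budget=3]  = 20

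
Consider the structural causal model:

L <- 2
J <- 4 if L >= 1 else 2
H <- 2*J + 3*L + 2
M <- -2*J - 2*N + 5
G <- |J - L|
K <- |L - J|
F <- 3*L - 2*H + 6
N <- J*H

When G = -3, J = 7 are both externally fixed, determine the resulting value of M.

-317

Under do(G = -3, J = 7), each intervened variable's structural equation is replaced by its fixed value.
H = 2*J + 3*L + 2  [with J=7, L=2]  = 22
N = J*H  [with J=7, H=22]  = 154
M = -2*J - 2*N + 5  [with J=7, N=154]  = -317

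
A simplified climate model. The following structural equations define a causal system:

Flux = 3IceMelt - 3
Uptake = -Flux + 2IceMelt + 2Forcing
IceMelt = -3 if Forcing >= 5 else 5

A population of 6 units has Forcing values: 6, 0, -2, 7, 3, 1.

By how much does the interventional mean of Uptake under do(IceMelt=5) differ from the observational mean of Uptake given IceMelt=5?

The intervention sets IceMelt=5 in all 6 units regardless of Forcing. Recomputing Uptake per unit gives 10, -2, -6, 12, 4, 0; average 3.
Observing IceMelt=5 restricts to units where IceMelt's equation naturally yields 5: Forcing ∈ {0, -2, 3, 1}. In that subpopulation Uptake = -2, -6, 4, 0, mean -1.
Difference = 3 − (-1) = 4.

4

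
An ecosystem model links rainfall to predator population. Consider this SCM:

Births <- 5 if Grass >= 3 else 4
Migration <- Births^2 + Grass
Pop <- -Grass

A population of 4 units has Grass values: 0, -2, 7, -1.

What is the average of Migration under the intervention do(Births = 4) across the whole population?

Every unit gets Births=4 under the intervention. Migration values become 16, 14, 23, 15; E[Migration|do(Births=4)] = 17.

17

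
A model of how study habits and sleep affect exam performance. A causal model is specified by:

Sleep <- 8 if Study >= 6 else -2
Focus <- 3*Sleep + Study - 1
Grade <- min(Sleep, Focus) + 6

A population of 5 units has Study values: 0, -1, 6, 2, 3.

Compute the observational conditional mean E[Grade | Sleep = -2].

Conditioning on Sleep=-2 selects the 4 unit(s) with Study ∈ {0, -1, 2, 3}. Their Grade values: -1, -2, 1, 2. Mean = 0.

0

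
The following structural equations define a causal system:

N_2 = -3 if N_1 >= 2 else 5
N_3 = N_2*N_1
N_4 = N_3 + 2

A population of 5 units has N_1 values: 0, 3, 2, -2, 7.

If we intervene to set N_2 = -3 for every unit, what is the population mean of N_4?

-4

Under do(N_2=-3), N_2's equation is replaced by N_2=-3 for every unit. Per-unit N_4: 2, -7, -4, 8, -19. Mean = -4.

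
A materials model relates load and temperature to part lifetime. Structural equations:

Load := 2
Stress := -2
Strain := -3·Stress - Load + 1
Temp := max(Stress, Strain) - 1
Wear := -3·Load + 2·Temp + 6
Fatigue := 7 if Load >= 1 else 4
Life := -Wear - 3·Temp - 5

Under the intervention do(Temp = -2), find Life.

The intervention breaks the incoming arrows to Temp: Temp := max(Stress, Strain) - 1 no longer applies, and Temp = -2.
Wear = -3·Load + 2·Temp + 6  [with Load=2, Temp=-2]  = -4
Life = -Wear - 3·Temp - 5  [with Wear=-4, Temp=-2]  = 5

5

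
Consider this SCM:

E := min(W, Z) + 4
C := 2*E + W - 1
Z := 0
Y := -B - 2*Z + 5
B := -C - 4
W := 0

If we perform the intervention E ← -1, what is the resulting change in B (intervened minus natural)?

10

do(E=-1) replaces the equation E := min(W, Z) + 4 with the constant E = -1.
C = 2*E + W - 1  [with E=-1, W=0]  = -3
B = -C - 4  [with C=-3]  = -1
Without intervention: E = min(W, Z) + 4  [with W=0, Z=0]  = 4; C = 2*E + W - 1  [with E=4, W=0]  = 7; B = -C - 4  [with C=7]  = -11.
Change = -1 − (-11) = 10.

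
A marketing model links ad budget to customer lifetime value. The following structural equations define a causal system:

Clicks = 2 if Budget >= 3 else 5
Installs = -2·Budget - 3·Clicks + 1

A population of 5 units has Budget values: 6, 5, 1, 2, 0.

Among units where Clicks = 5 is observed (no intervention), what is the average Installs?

-16

Observing Clicks=5 restricts to units where Clicks's equation naturally yields 5: Budget ∈ {1, 2, 0}. In that subpopulation Installs = -16, -18, -14, mean -16.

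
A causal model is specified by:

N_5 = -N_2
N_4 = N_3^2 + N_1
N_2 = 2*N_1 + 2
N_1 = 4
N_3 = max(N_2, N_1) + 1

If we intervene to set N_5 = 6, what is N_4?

The intervention breaks the incoming arrows to N_5: N_5 = -N_2 no longer applies, and N_5 = 6.
Since N_4 is not a descendant of the intervened variable, it is unaffected.
N_2 = 2*N_1 + 2  [with N_1=4]  = 10
N_3 = max(N_2, N_1) + 1  [with N_2=10, N_1=4]  = 11
N_4 = N_3^2 + N_1  [with N_3=11, N_1=4]  = 125

125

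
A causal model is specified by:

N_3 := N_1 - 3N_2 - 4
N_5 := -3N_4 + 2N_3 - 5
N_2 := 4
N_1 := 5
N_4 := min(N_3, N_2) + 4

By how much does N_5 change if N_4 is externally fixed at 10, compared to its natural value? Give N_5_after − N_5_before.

-51

Intervening sets N_4 = 10 and removes its equation (N_4 := min(N_3, N_2) + 4).
N_3 = N_1 - 3N_2 - 4  [with N_1=5, N_2=4]  = -11
N_5 = -3N_4 + 2N_3 - 5  [with N_4=10, N_3=-11]  = -57
Without intervention: N_3 = N_1 - 3N_2 - 4  [with N_1=5, N_2=4]  = -11; N_4 = min(N_3, N_2) + 4  [with N_3=-11, N_2=4]  = -7; N_5 = -3N_4 + 2N_3 - 5  [with N_4=-7, N_3=-11]  = -6.
Change = -57 − (-6) = -51.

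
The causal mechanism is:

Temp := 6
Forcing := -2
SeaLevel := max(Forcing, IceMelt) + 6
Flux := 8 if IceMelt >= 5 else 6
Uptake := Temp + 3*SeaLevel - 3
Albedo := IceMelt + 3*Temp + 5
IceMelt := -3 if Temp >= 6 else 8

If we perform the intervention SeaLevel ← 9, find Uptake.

30

Under do(SeaLevel=9), the mechanism SeaLevel := max(Forcing, IceMelt) + 6 is discarded; SeaLevel is fixed at 9.
Uptake = Temp + 3*SeaLevel - 3  [with Temp=6, SeaLevel=9]  = 30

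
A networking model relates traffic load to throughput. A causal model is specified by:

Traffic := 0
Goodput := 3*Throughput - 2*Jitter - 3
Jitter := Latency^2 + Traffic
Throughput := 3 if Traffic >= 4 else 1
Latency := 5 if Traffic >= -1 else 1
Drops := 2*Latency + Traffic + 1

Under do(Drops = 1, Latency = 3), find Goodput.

Setting Drops = 1, Latency = 3 by intervention discards those variables' equations.
Jitter = Latency^2 + Traffic  [with Latency=3, Traffic=0]  = 9
Throughput = 3 if Traffic >= 4 else 1  [with Traffic=0]  = 1
Goodput = 3*Throughput - 2*Jitter - 3  [with Throughput=1, Jitter=9]  = -18

-18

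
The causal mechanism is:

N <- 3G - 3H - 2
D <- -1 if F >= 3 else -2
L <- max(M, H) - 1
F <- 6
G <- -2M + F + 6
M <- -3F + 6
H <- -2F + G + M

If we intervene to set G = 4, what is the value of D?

The intervention breaks the incoming arrows to G: G <- -2M + F + 6 no longer applies, and G = 4.
D is not downstream of the intervention, so its value is determined by the original equations.
D = -1 if F >= 3 else -2  [with F=6]  = -1

-1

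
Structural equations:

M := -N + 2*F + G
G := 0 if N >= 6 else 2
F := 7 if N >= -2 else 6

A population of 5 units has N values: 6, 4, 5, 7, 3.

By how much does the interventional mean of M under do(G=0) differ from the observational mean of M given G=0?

1.5

do(G=0) breaks G's dependence on N. With G=0 fixed, M across the units is 8, 10, 9, 7, 11, mean 9.
Observing G=0 restricts to units where G's equation naturally yields 0: N ∈ {6, 7}. In that subpopulation M = 8, 7, mean 7.5.
Difference = 9 − 7.5 = 1.5.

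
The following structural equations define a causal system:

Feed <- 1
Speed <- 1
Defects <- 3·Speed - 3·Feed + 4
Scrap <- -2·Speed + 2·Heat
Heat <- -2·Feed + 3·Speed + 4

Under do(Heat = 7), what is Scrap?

do(Heat=7) replaces the equation Heat <- -2·Feed + 3·Speed + 4 with the constant Heat = 7.
Scrap = -2·Speed + 2·Heat  [with Speed=1, Heat=7]  = 12

12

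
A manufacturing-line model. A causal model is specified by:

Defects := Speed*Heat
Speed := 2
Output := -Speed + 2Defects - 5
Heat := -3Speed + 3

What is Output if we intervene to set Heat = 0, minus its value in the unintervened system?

12

Under do(Heat=0), the mechanism Heat := -3Speed + 3 is discarded; Heat is fixed at 0.
Defects = Speed*Heat  [with Speed=2, Heat=0]  = 0
Output = -Speed + 2Defects - 5  [with Speed=2, Defects=0]  = -7
Without intervention: Heat = -3Speed + 3  [with Speed=2]  = -3; Defects = Speed*Heat  [with Speed=2, Heat=-3]  = -6; Output = -Speed + 2Defects - 5  [with Speed=2, Defects=-6]  = -19.
Change = -7 − (-19) = 12.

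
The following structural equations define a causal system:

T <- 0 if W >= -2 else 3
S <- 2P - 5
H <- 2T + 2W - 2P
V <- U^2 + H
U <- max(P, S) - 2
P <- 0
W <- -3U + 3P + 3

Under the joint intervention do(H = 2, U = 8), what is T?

3

Under do(H = 2, U = 8), each intervened variable's structural equation is replaced by its fixed value.
W = -3U + 3P + 3  [with U=8, P=0]  = -21
T = 0 if W >= -2 else 3  [with W=-21]  = 3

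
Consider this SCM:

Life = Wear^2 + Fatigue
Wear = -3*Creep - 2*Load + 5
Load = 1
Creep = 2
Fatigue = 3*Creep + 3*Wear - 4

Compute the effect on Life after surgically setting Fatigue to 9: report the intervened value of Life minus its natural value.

16

Intervening sets Fatigue = 9 and removes its equation (Fatigue = 3*Creep + 3*Wear - 4).
Wear = -3*Creep - 2*Load + 5  [with Creep=2, Load=1]  = -3
Life = Wear^2 + Fatigue  [with Wear=-3, Fatigue=9]  = 18
Without intervention: Wear = -3*Creep - 2*Load + 5  [with Creep=2, Load=1]  = -3; Fatigue = 3*Creep + 3*Wear - 4  [with Creep=2, Wear=-3]  = -7; Life = Wear^2 + Fatigue  [with Wear=-3, Fatigue=-7]  = 2.
Change = 18 − 2 = 16.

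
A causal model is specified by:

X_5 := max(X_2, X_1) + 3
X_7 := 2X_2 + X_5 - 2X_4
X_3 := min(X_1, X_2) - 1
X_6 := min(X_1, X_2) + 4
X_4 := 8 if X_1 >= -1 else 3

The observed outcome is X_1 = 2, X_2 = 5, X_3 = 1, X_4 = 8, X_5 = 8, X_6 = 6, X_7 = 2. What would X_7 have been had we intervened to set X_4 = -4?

The intervention breaks the incoming arrows to X_4: X_4 := 8 if X_1 >= -1 else 3 no longer applies, and X_4 = -4.
X_5 = max(X_2, X_1) + 3  [with X_2=5, X_1=2]  = 8
X_7 = 2X_2 + X_5 - 2X_4  [with X_2=5, X_5=8, X_4=-4]  = 26

26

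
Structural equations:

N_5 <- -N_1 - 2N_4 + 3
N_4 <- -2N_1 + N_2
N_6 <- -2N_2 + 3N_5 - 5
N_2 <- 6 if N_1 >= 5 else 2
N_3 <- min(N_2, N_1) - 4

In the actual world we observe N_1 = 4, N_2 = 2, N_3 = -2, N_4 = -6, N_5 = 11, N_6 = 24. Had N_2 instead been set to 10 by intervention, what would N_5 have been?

-5

do(N_2=10) replaces the equation N_2 <- 6 if N_1 >= 5 else 2 with the constant N_2 = 10.
N_4 = -2N_1 + N_2  [with N_1=4, N_2=10]  = 2
N_5 = -N_1 - 2N_4 + 3  [with N_1=4, N_4=2]  = -5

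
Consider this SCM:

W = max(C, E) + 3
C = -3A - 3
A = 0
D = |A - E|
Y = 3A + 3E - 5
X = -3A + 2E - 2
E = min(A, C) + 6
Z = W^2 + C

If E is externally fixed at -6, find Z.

-3

do(E=-6) replaces the equation E = min(A, C) + 6 with the constant E = -6.
C = -3A - 3  [with A=0]  = -3
W = max(C, E) + 3  [with C=-3, E=-6]  = 0
Z = W^2 + C  [with W=0, C=-3]  = -3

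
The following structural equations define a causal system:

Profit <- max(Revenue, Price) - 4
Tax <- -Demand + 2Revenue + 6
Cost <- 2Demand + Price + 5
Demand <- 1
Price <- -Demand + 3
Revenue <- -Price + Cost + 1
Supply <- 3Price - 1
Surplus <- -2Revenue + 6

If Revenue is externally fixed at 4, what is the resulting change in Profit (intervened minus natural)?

Under do(Revenue=4), the mechanism Revenue <- -Price + Cost + 1 is discarded; Revenue is fixed at 4.
Price = -Demand + 3  [with Demand=1]  = 2
Profit = max(Revenue, Price) - 4  [with Revenue=4, Price=2]  = 0
Without intervention: Price = -Demand + 3  [with Demand=1]  = 2; Cost = 2Demand + Price + 5  [with Demand=1, Price=2]  = 9; Revenue = -Price + Cost + 1  [with Price=2, Cost=9]  = 8; Profit = max(Revenue, Price) - 4  [with Revenue=8, Price=2]  = 4.
Change = 0 − 4 = -4.

-4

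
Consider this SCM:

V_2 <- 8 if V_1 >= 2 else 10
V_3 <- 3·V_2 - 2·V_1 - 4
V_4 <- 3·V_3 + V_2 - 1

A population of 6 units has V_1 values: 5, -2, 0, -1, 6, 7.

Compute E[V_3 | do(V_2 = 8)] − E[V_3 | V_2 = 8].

Under do(V_2=8), V_2's equation is replaced by V_2=8 for every unit. Per-unit V_3: 10, 24, 20, 22, 8, 6. Mean = 15.
Observing V_2=8 restricts to units where V_2's equation naturally yields 8: V_1 ∈ {5, 6, 7}. In that subpopulation V_3 = 10, 8, 6, mean 8.
Difference = 15 − 8 = 7.

7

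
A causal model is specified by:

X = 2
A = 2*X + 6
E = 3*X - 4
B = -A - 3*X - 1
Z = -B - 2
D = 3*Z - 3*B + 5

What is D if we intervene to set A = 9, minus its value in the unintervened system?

-6

Under do(A=9), the mechanism A = 2*X + 6 is discarded; A is fixed at 9.
B = -A - 3*X - 1  [with A=9, X=2]  = -16
Z = -B - 2  [with B=-16]  = 14
D = 3*Z - 3*B + 5  [with Z=14, B=-16]  = 95
Without intervention: A = 2*X + 6  [with X=2]  = 10; B = -A - 3*X - 1  [with A=10, X=2]  = -17; Z = -B - 2  [with B=-17]  = 15; D = 3*Z - 3*B + 5  [with Z=15, B=-17]  = 101.
Change = 95 − 101 = -6.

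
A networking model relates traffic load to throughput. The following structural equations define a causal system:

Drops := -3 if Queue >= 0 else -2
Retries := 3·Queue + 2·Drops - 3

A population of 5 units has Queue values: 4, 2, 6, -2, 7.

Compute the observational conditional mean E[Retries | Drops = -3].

Observing Drops=-3 restricts to units where Drops's equation naturally yields -3: Queue ∈ {4, 2, 6, 7}. In that subpopulation Retries = 3, -3, 9, 12, mean 5.25.

5.25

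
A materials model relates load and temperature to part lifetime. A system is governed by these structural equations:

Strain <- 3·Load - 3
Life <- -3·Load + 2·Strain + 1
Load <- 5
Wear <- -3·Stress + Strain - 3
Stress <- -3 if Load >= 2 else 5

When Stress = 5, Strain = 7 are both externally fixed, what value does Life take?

0

Under do(Stress = 5, Strain = 7), each intervened variable's structural equation is replaced by its fixed value.
Life = -3·Load + 2·Strain + 1  [with Load=5, Strain=7]  = 0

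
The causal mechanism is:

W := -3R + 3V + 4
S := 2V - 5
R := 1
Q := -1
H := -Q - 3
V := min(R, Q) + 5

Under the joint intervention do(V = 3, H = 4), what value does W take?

The joint intervention fixes V = 3, H = 4, removing each variable's own equation.
W = -3R + 3V + 4  [with R=1, V=3]  = 10

10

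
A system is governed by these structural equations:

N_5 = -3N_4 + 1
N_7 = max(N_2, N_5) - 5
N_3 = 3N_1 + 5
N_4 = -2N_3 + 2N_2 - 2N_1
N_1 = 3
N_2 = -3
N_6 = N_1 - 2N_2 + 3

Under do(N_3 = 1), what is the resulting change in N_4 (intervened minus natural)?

26

The intervention breaks the incoming arrows to N_3: N_3 = 3N_1 + 5 no longer applies, and N_3 = 1.
N_4 = -2N_3 + 2N_2 - 2N_1  [with N_3=1, N_2=-3, N_1=3]  = -14
Without intervention: N_3 = 3N_1 + 5  [with N_1=3]  = 14; N_4 = -2N_3 + 2N_2 - 2N_1  [with N_3=14, N_2=-3, N_1=3]  = -40.
Change = -14 − (-40) = 26.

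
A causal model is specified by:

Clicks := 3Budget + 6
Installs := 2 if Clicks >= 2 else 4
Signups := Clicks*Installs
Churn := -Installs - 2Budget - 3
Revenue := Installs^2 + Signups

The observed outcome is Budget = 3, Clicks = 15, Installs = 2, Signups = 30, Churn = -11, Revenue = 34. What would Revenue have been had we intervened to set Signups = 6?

10

Under do(Signups=6), the mechanism Signups := Clicks*Installs is discarded; Signups is fixed at 6.
Clicks = 3Budget + 6  [with Budget=3]  = 15
Installs = 2 if Clicks >= 2 else 4  [with Clicks=15]  = 2
Revenue = Installs^2 + Signups  [with Installs=2, Signups=6]  = 10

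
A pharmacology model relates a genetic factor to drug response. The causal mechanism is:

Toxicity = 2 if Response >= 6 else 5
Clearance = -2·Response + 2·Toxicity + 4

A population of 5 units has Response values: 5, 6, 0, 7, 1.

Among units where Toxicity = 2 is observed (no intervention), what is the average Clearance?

E[Clearance|Toxicity=2] averages over only the 2 units with Toxicity=2 (Response = 6, 7): Clearance = -4, -6, mean -5.

-5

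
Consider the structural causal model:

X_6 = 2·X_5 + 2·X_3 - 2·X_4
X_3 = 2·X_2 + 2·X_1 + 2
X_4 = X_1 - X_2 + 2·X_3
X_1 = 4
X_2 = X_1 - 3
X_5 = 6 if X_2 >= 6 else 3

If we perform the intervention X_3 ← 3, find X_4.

9

The intervention breaks the incoming arrows to X_3: X_3 = 2·X_2 + 2·X_1 + 2 no longer applies, and X_3 = 3.
X_2 = X_1 - 3  [with X_1=4]  = 1
X_4 = X_1 - X_2 + 2·X_3  [with X_1=4, X_2=1, X_3=3]  = 9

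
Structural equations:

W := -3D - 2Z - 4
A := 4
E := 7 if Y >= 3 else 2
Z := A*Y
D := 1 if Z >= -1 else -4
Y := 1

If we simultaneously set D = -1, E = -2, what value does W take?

The joint intervention fixes D = -1, E = -2, removing each variable's own equation.
Z = A*Y  [with A=4, Y=1]  = 4
W = -3D - 2Z - 4  [with D=-1, Z=4]  = -9

-9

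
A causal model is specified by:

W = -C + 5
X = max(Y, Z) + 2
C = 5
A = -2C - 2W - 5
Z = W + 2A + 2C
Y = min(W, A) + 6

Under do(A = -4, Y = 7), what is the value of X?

9

Setting A = -4, Y = 7 by intervention discards those variables' equations.
W = -C + 5  [with C=5]  = 0
Z = W + 2A + 2C  [with W=0, A=-4, C=5]  = 2
X = max(Y, Z) + 2  [with Y=7, Z=2]  = 9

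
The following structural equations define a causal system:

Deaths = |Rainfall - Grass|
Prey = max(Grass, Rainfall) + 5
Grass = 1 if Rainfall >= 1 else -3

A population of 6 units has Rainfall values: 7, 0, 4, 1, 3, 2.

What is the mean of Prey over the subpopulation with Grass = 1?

Conditioning on Grass=1 selects the 5 unit(s) with Rainfall ∈ {7, 4, 1, 3, 2}. Their Prey values: 12, 9, 6, 8, 7. Mean = 8.4.

8.4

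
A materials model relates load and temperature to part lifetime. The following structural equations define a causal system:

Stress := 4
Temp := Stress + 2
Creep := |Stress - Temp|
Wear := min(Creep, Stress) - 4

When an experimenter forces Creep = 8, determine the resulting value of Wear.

0

The intervention breaks the incoming arrows to Creep: Creep := |Stress - Temp| no longer applies, and Creep = 8.
Wear = min(Creep, Stress) - 4  [with Creep=8, Stress=4]  = 0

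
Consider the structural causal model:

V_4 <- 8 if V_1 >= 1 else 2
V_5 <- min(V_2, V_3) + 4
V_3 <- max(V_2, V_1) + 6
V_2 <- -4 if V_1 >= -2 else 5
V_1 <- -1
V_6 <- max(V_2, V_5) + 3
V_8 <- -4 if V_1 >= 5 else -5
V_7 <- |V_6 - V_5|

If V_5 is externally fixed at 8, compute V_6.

11

The intervention breaks the incoming arrows to V_5: V_5 <- min(V_2, V_3) + 4 no longer applies, and V_5 = 8.
V_2 = -4 if V_1 >= -2 else 5  [with V_1=-1]  = -4
V_6 = max(V_2, V_5) + 3  [with V_2=-4, V_5=8]  = 11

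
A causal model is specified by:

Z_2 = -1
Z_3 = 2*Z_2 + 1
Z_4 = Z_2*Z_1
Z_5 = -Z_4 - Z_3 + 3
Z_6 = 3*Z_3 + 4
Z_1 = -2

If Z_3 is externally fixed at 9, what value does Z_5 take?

do(Z_3=9) replaces the equation Z_3 = 2*Z_2 + 1 with the constant Z_3 = 9.
Z_4 = Z_2*Z_1  [with Z_2=-1, Z_1=-2]  = 2
Z_5 = -Z_4 - Z_3 + 3  [with Z_4=2, Z_3=9]  = -8

-8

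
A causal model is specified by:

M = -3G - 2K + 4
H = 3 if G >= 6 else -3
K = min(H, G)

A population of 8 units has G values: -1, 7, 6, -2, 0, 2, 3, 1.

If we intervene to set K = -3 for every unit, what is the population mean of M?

The intervention sets K=-3 in all 8 units regardless of G. Recomputing M per unit gives 13, -11, -8, 16, 10, 4, 1, 7; average 4.

4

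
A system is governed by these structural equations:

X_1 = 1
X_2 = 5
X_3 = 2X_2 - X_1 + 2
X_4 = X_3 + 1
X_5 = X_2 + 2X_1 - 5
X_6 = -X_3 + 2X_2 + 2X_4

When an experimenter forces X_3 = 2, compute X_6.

The intervention breaks the incoming arrows to X_3: X_3 = 2X_2 - X_1 + 2 no longer applies, and X_3 = 2.
X_4 = X_3 + 1  [with X_3=2]  = 3
X_6 = -X_3 + 2X_2 + 2X_4  [with X_3=2, X_2=5, X_4=3]  = 14

14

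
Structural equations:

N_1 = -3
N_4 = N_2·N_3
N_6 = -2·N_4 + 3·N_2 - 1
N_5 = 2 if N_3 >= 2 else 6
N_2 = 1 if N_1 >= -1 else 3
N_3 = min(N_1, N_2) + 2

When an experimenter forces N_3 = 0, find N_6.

The intervention breaks the incoming arrows to N_3: N_3 = min(N_1, N_2) + 2 no longer applies, and N_3 = 0.
N_2 = 1 if N_1 >= -1 else 3  [with N_1=-3]  = 3
N_4 = N_2·N_3  [with N_2=3, N_3=0]  = 0
N_6 = -2·N_4 + 3·N_2 - 1  [with N_4=0, N_2=3]  = 8

8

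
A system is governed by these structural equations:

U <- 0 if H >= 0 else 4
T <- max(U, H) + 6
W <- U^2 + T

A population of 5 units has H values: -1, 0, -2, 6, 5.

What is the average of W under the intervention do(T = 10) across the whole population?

Every unit gets T=10 under the intervention. W values become 26, 10, 26, 10, 10; E[W|do(T=10)] = 16.4.

16.4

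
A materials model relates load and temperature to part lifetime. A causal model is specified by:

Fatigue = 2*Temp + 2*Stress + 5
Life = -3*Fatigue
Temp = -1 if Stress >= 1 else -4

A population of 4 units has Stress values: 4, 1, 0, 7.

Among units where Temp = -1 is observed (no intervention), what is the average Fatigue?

11

Conditioning on Temp=-1 selects the 3 unit(s) with Stress ∈ {4, 1, 7}. Their Fatigue values: 11, 5, 17. Mean = 11.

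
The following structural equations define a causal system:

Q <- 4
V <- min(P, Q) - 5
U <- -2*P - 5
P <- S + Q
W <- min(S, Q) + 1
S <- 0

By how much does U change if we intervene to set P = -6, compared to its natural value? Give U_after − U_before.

20

The intervention breaks the incoming arrows to P: P <- S + Q no longer applies, and P = -6.
U = -2*P - 5  [with P=-6]  = 7
Without intervention: P = S + Q  [with S=0, Q=4]  = 4; U = -2*P - 5  [with P=4]  = -13.
Change = 7 − (-13) = 20.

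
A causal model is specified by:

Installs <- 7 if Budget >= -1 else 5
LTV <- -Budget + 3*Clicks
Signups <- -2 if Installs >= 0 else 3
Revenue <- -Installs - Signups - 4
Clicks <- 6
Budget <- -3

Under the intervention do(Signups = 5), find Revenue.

Intervening sets Signups = 5 and removes its equation (Signups <- -2 if Installs >= 0 else 3).
Installs = 7 if Budget >= -1 else 5  [with Budget=-3]  = 5
Revenue = -Installs - Signups - 4  [with Installs=5, Signups=5]  = -14

-14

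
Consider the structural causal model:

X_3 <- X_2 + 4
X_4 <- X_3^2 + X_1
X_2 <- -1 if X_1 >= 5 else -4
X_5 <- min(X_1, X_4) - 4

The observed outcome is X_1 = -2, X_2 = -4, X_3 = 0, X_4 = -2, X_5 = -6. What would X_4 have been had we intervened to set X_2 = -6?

2

Under do(X_2=-6), the mechanism X_2 <- -1 if X_1 >= 5 else -4 is discarded; X_2 is fixed at -6.
X_3 = X_2 + 4  [with X_2=-6]  = -2
X_4 = X_3^2 + X_1  [with X_3=-2, X_1=-2]  = 2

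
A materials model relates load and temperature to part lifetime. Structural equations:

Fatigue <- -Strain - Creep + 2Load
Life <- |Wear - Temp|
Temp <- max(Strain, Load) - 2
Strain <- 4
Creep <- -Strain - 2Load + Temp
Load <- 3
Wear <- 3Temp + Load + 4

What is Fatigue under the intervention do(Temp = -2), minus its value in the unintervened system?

4

The intervention breaks the incoming arrows to Temp: Temp <- max(Strain, Load) - 2 no longer applies, and Temp = -2.
Creep = -Strain - 2Load + Temp  [with Strain=4, Load=3, Temp=-2]  = -12
Fatigue = -Strain - Creep + 2Load  [with Strain=4, Creep=-12, Load=3]  = 14
Without intervention: Temp = max(Strain, Load) - 2  [with Strain=4, Load=3]  = 2; Creep = -Strain - 2Load + Temp  [with Strain=4, Load=3, Temp=2]  = -8; Fatigue = -Strain - Creep + 2Load  [with Strain=4, Creep=-8, Load=3]  = 10.
Change = 14 − 10 = 4.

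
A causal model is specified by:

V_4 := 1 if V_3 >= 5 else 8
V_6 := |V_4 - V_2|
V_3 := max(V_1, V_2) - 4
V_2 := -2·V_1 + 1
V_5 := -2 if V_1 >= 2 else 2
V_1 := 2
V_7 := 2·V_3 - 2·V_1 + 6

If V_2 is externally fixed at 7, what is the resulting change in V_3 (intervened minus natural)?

The intervention breaks the incoming arrows to V_2: V_2 := -2·V_1 + 1 no longer applies, and V_2 = 7.
V_3 = max(V_1, V_2) - 4  [with V_1=2, V_2=7]  = 3
Without intervention: V_2 = -2·V_1 + 1  [with V_1=2]  = -3; V_3 = max(V_1, V_2) - 4  [with V_1=2, V_2=-3]  = -2.
Change = 3 − (-2) = 5.

5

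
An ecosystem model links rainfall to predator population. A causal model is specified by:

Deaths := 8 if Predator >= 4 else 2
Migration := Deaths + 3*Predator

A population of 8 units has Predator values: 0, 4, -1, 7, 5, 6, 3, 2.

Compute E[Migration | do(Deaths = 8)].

do(Deaths=8) breaks Deaths's dependence on Predator. With Deaths=8 fixed, Migration across the units is 8, 20, 5, 29, 23, 26, 17, 14, mean 17.75.

17.75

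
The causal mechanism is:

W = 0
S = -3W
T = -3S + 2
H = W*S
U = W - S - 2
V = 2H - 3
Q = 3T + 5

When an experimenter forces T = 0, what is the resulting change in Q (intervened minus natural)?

-6

The intervention breaks the incoming arrows to T: T = -3S + 2 no longer applies, and T = 0.
Q = 3T + 5  [with T=0]  = 5
Without intervention: S = -3W  [with W=0]  = 0; T = -3S + 2  [with S=0]  = 2; Q = 3T + 5  [with T=2]  = 11.
Change = 5 − 11 = -6.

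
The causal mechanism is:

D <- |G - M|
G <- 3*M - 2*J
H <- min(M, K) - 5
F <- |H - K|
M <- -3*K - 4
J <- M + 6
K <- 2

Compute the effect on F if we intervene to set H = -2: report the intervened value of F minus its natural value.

-13

Under do(H=-2), the mechanism H <- min(M, K) - 5 is discarded; H is fixed at -2.
F = |H - K|  [with H=-2, K=2]  = 4
Without intervention: M = -3*K - 4  [with K=2]  = -10; H = min(M, K) - 5  [with M=-10, K=2]  = -15; F = |H - K|  [with H=-15, K=2]  = 17.
Change = 4 − 17 = -13.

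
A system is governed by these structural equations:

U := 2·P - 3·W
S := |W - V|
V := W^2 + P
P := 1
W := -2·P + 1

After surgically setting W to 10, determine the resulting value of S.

do(W=10) replaces the equation W := -2·P + 1 with the constant W = 10.
V = W^2 + P  [with W=10, P=1]  = 101
S = |W - V|  [with W=10, V=101]  = 91

91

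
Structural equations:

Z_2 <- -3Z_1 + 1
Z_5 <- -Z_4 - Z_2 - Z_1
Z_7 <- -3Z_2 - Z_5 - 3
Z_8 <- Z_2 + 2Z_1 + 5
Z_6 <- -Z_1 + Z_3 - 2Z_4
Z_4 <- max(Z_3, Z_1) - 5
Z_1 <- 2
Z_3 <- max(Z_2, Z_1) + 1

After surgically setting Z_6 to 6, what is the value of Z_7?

7

Intervening sets Z_6 = 6 and removes its equation (Z_6 <- -Z_1 + Z_3 - 2Z_4).
No directed path runs from Z_6 to Z_7, so Z_7 keeps its natural value.
Z_2 = -3Z_1 + 1  [with Z_1=2]  = -5
Z_3 = max(Z_2, Z_1) + 1  [with Z_2=-5, Z_1=2]  = 3
Z_4 = max(Z_3, Z_1) - 5  [with Z_3=3, Z_1=2]  = -2
Z_5 = -Z_4 - Z_2 - Z_1  [with Z_4=-2, Z_2=-5, Z_1=2]  = 5
Z_7 = -3Z_2 - Z_5 - 3  [with Z_2=-5, Z_5=5]  = 7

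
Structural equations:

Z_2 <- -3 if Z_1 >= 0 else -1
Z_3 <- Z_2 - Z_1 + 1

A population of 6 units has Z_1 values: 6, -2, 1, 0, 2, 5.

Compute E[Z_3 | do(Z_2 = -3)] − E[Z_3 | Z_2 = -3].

do(Z_2=-3) breaks Z_2's dependence on Z_1. With Z_2=-3 fixed, Z_3 across the units is -8, 0, -3, -2, -4, -7, mean -4.
E[Z_3|Z_2=-3] averages over only the 5 units with Z_2=-3 (Z_1 = 6, 1, 0, 2, 5): Z_3 = -8, -3, -2, -4, -7, mean -4.8.
Difference = -4 − (-4.8) = 0.8.

0.8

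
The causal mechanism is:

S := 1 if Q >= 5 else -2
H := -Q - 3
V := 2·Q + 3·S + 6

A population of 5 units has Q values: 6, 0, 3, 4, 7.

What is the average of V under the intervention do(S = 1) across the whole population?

Every unit gets S=1 under the intervention. V values become 21, 9, 15, 17, 23; E[V|do(S=1)] = 17.

17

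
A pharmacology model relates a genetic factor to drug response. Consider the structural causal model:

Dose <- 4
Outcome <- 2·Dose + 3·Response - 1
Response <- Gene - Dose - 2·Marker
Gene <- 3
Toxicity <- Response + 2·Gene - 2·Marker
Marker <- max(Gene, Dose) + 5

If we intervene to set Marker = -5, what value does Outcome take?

34

The intervention breaks the incoming arrows to Marker: Marker <- max(Gene, Dose) + 5 no longer applies, and Marker = -5.
Response = Gene - Dose - 2·Marker  [with Gene=3, Dose=4, Marker=-5]  = 9
Outcome = 2·Dose + 3·Response - 1  [with Dose=4, Response=9]  = 34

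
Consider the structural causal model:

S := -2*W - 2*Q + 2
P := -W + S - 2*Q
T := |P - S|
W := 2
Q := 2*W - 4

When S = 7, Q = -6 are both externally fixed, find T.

10

Setting S = 7, Q = -6 by intervention discards those variables' equations.
P = -W + S - 2*Q  [with W=2, S=7, Q=-6]  = 17
T = |P - S|  [with P=17, S=7]  = 10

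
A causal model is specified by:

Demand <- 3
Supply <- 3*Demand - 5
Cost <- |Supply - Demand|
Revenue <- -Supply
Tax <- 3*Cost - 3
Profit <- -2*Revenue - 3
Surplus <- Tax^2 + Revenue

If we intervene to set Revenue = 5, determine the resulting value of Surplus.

The intervention breaks the incoming arrows to Revenue: Revenue <- -Supply no longer applies, and Revenue = 5.
Supply = 3*Demand - 5  [with Demand=3]  = 4
Cost = |Supply - Demand|  [with Supply=4, Demand=3]  = 1
Tax = 3*Cost - 3  [with Cost=1]  = 0
Surplus = Tax^2 + Revenue  [with Tax=0, Revenue=5]  = 5

5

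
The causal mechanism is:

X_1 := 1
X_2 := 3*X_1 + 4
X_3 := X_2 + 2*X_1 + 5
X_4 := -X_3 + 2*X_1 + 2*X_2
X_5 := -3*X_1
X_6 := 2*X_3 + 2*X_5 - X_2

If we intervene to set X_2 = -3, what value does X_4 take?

Under do(X_2=-3), the mechanism X_2 := 3*X_1 + 4 is discarded; X_2 is fixed at -3.
X_3 = X_2 + 2*X_1 + 5  [with X_2=-3, X_1=1]  = 4
X_4 = -X_3 + 2*X_1 + 2*X_2  [with X_3=4, X_1=1, X_2=-3]  = -8

-8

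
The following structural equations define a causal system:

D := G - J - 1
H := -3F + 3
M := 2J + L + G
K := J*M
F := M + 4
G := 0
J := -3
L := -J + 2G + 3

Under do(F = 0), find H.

3

Intervening sets F = 0 and removes its equation (F := M + 4).
H = -3F + 3  [with F=0]  = 3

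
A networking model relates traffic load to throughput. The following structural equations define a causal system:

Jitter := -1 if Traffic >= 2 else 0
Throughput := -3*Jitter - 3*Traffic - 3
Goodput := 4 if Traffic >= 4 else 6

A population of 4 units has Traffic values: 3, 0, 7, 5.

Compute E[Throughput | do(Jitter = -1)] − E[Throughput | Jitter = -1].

The intervention sets Jitter=-1 in all 4 units regardless of Traffic. Recomputing Throughput per unit gives -9, 0, -21, -15; average -11.25.
Observing Jitter=-1 restricts to units where Jitter's equation naturally yields -1: Traffic ∈ {3, 7, 5}. In that subpopulation Throughput = -9, -21, -15, mean -15.
Difference = -11.25 − (-15) = 3.75.

3.75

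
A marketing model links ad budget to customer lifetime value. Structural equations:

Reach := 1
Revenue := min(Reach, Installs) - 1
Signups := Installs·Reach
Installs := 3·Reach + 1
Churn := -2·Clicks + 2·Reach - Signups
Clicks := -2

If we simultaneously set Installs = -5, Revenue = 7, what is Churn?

The joint intervention fixes Installs = -5, Revenue = 7, removing each variable's own equation.
Signups = Installs·Reach  [with Installs=-5, Reach=1]  = -5
Churn = -2·Clicks + 2·Reach - Signups  [with Clicks=-2, Reach=1, Signups=-5]  = 11

11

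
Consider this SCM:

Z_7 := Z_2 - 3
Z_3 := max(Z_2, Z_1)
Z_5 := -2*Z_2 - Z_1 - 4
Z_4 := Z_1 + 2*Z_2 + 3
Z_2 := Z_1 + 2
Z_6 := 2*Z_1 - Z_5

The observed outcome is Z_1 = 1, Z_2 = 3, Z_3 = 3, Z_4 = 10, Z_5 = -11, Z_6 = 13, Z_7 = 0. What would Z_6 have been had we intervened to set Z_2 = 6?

19

Under do(Z_2=6), the mechanism Z_2 := Z_1 + 2 is discarded; Z_2 is fixed at 6.
Z_5 = -2*Z_2 - Z_1 - 4  [with Z_2=6, Z_1=1]  = -17
Z_6 = 2*Z_1 - Z_5  [with Z_1=1, Z_5=-17]  = 19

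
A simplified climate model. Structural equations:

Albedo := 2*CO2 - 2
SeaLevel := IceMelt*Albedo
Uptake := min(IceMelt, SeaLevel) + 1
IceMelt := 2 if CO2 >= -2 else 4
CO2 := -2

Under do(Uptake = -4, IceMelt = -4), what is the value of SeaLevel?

Setting Uptake = -4, IceMelt = -4 by intervention discards those variables' equations.
Albedo = 2*CO2 - 2  [with CO2=-2]  = -6
SeaLevel = IceMelt*Albedo  [with IceMelt=-4, Albedo=-6]  = 24

24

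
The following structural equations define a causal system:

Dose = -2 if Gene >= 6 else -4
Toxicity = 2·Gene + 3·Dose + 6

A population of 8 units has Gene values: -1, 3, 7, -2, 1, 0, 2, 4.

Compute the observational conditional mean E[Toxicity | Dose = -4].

Conditioning on Dose=-4 selects the 7 unit(s) with Gene ∈ {-1, 3, -2, 1, 0, 2, 4}. Their Toxicity values: -8, 0, -10, -4, -6, -2, 2. Mean = -4.

-4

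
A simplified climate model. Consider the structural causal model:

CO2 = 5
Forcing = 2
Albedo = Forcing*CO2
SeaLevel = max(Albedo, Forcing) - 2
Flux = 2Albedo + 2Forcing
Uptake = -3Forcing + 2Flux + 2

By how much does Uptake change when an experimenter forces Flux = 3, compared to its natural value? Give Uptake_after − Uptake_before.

The intervention breaks the incoming arrows to Flux: Flux = 2Albedo + 2Forcing no longer applies, and Flux = 3.
Uptake = -3Forcing + 2Flux + 2  [with Forcing=2, Flux=3]  = 2
Without intervention: Albedo = Forcing*CO2  [with Forcing=2, CO2=5]  = 10; Flux = 2Albedo + 2Forcing  [with Albedo=10, Forcing=2]  = 24; Uptake = -3Forcing + 2Flux + 2  [with Forcing=2, Flux=24]  = 44.
Change = 2 − 44 = -42.

-42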